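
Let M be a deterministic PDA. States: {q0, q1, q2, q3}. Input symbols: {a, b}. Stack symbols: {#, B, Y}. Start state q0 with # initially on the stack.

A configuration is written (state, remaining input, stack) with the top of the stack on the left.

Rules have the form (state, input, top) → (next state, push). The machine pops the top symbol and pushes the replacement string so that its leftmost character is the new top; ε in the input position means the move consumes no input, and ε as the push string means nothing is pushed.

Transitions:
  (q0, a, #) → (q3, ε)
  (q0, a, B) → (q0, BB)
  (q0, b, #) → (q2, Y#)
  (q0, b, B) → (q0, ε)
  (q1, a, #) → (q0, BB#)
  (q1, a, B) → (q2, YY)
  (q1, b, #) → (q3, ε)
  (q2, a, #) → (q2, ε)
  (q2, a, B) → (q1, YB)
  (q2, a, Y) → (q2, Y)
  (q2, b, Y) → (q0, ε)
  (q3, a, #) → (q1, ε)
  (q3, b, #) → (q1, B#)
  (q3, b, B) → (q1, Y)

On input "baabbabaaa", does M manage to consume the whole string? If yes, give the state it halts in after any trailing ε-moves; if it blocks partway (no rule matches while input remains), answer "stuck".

(q0, baabbabaaa, #) ⊢ (q2, aabbabaaa, Y#) ⊢ (q2, abbabaaa, Y#) ⊢ (q2, bbabaaa, Y#) ⊢ (q0, babaaa, #) ⊢ (q2, abaaa, Y#) ⊢ (q2, baaa, Y#) ⊢ (q0, aaa, #) ⊢ (q3, aa, ε)
No transition for (q3, a, top ε); M blocks with input aa remaining.

stuck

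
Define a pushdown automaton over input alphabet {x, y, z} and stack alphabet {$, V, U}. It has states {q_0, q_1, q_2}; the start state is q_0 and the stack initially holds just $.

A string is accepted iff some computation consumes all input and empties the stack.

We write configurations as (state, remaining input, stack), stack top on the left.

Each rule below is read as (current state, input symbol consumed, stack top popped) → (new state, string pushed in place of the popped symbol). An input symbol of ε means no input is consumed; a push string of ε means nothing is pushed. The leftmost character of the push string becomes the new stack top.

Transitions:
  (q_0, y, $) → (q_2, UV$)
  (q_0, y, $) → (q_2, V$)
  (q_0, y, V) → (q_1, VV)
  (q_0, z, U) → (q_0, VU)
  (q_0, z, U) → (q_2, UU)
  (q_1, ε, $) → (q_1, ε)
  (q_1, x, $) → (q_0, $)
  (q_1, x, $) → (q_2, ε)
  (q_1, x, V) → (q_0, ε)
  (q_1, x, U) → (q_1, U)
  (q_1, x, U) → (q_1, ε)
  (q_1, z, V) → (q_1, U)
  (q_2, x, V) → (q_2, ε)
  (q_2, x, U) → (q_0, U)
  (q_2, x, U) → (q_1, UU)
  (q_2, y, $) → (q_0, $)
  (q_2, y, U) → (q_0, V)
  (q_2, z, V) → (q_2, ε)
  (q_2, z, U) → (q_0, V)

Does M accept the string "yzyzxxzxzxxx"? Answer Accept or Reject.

One accepting computation: (q_0, yzyzxxzxzxxx, $) ⊢ (q_2, zyzxxzxzxxx, UV$) ⊢ (q_0, yzxxzxzxxx, VV$) ⊢ (q_1, zxxzxzxxx, VVV$) ⊢ (q_1, xxzxzxxx, UVV$) ⊢ (q_1, xzxzxxx, UVV$) ⊢ (q_1, zxzxxx, VV$) ⊢ (q_1, xzxxx, UV$) ⊢ (q_1, zxxx, V$) ⊢ (q_1, xxx, U$) ⊢ (q_1, xx, U$) ⊢ (q_1, x, $) ⊢ (q_2, ε, ε)
All input consumed and the stack is empty.

Accept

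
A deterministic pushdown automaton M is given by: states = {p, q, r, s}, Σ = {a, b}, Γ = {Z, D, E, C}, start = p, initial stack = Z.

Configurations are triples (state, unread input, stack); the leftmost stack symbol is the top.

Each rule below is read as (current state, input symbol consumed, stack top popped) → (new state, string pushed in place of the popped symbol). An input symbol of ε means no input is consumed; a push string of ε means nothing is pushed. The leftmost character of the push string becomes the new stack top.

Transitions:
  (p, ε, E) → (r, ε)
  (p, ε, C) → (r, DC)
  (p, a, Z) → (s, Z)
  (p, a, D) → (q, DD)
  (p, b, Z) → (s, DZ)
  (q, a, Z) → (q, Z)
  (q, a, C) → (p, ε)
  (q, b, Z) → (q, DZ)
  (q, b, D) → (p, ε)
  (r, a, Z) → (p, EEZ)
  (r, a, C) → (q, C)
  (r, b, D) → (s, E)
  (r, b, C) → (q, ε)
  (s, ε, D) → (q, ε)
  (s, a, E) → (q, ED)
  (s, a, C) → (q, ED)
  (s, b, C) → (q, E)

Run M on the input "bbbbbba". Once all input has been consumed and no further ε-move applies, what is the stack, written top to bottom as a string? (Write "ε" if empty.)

Z

(p, bbbbbba, Z) ⊢ (s, bbbbba, DZ) ⊢ (q, bbbbba, Z) ⊢ (q, bbbba, DZ) ⊢ (p, bbba, Z) ⊢ (s, bba, DZ) ⊢ (q, bba, Z) ⊢ (q, ba, DZ) ⊢ (p, a, Z) ⊢ (s, ε, Z)
All input consumed in state s with stack Z.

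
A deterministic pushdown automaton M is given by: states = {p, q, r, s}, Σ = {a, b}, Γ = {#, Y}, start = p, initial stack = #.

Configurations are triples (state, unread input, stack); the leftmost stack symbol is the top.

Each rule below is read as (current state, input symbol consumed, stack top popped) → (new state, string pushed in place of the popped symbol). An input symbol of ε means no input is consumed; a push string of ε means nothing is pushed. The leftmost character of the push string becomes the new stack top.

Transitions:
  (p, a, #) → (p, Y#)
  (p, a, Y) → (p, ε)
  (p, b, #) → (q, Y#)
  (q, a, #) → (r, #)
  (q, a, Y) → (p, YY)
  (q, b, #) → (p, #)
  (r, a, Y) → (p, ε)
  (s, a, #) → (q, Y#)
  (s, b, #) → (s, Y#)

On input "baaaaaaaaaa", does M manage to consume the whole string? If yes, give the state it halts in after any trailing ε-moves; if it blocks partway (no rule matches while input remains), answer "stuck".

p

(p, baaaaaaaaaa, #) ⊢ (q, aaaaaaaaaa, Y#) ⊢ (p, aaaaaaaaa, YY#) ⊢ (p, aaaaaaaa, Y#) ⊢ (p, aaaaaaa, #) ⊢ (p, aaaaaa, Y#) ⊢ (p, aaaaa, #) ⊢ (p, aaaa, Y#) ⊢ (p, aaa, #) ⊢ (p, aa, Y#) ⊢ (p, a, #) ⊢ (p, ε, Y#)
All input consumed; M is in state p.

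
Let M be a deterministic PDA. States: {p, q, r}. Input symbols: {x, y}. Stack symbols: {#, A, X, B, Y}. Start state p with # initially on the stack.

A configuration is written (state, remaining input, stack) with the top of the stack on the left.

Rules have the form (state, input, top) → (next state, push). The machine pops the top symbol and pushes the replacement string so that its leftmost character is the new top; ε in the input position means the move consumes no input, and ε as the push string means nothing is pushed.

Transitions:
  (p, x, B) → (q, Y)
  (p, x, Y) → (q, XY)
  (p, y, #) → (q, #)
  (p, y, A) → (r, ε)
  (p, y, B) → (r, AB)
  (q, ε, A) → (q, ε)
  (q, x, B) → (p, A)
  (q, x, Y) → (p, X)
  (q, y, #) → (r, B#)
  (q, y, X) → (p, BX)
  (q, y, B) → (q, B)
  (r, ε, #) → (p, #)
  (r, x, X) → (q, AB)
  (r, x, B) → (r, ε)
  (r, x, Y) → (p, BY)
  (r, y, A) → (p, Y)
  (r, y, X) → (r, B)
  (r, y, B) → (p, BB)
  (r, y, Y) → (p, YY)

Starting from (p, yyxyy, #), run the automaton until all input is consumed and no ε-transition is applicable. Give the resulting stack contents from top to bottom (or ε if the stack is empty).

B#

(p, yyxyy, #)
  read y, top #: go to q, push # → (q, yxyy, #)
  read y, top #: go to r, push B# → (r, xyy, B#)
  read x, top B: go to r, push ε → (r, yy, #)
  ε-move, top #: go to p, push # → (p, yy, #)
  read y, top #: go to q, push # → (q, y, #)
  read y, top #: go to r, push B# → (r, ε, B#)
All input consumed in state r with stack B#.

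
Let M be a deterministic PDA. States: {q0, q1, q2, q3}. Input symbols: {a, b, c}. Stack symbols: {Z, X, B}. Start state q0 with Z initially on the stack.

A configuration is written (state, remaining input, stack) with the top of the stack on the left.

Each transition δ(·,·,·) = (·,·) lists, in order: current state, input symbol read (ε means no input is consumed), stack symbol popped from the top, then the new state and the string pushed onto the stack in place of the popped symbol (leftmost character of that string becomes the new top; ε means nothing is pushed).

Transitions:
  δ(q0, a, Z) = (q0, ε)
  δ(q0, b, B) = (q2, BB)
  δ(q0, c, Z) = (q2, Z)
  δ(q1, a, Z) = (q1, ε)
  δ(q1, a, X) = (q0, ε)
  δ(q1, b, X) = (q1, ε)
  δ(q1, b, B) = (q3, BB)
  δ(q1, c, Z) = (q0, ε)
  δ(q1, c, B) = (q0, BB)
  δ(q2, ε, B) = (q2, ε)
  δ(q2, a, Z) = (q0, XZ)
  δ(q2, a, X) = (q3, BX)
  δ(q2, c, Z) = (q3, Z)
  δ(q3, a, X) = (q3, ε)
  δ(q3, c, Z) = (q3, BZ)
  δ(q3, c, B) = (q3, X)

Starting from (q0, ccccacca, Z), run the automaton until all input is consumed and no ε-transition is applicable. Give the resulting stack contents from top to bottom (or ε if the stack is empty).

(q0, ccccacca, Z) ⊢ (q2, cccacca, Z) ⊢ (q3, ccacca, Z) ⊢ (q3, cacca, BZ) ⊢ (q3, acca, XZ) ⊢ (q3, cca, Z) ⊢ (q3, ca, BZ) ⊢ (q3, a, XZ) ⊢ (q3, ε, Z)
All input consumed in state q3 with stack Z.

Z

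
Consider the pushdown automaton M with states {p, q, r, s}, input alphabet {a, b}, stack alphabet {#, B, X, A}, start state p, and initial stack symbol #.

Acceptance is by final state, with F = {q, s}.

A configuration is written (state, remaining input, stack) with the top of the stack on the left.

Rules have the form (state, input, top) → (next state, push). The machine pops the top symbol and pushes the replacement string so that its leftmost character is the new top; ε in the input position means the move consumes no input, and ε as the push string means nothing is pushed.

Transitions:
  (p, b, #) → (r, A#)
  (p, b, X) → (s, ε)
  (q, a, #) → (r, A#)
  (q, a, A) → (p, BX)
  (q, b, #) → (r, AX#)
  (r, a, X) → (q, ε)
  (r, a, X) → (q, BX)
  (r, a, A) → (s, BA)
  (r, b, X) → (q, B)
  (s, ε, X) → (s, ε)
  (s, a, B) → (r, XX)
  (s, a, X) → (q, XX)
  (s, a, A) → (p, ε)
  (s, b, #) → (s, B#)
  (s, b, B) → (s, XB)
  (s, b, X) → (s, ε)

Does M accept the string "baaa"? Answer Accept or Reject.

One accepting computation: (p, baaa, #) ⊢ (r, aaa, A#) ⊢ (s, aa, BA#) ⊢ (r, a, XXA#) ⊢ (q, ε, XA#)
All input consumed and state q ∈ F.

Accept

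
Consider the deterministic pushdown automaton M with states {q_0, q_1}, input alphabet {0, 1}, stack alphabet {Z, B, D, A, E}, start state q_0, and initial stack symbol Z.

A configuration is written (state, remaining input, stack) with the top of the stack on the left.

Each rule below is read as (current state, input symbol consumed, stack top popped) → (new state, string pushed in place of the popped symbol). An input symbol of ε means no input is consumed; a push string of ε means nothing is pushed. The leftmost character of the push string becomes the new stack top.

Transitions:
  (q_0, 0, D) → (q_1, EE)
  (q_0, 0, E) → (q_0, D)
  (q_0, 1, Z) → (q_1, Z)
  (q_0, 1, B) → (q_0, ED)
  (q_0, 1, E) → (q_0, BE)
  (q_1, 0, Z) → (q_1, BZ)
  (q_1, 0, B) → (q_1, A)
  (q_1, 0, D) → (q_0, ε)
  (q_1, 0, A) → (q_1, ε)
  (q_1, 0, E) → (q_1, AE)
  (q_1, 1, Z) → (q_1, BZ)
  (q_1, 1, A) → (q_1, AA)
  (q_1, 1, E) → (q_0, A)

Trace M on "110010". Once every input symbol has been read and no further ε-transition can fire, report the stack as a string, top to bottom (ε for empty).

AZ

(q_0, 110010, Z)
  read 1, top Z: go to q_1, push Z → (q_1, 10010, Z)
  read 1, top Z: go to q_1, push BZ → (q_1, 0010, BZ)
  read 0, top B: go to q_1, push A → (q_1, 010, AZ)
  read 0, top A: go to q_1, push ε → (q_1, 10, Z)
  read 1, top Z: go to q_1, push BZ → (q_1, 0, BZ)
  read 0, top B: go to q_1, push A → (q_1, ε, AZ)
All input consumed in state q_1 with stack AZ.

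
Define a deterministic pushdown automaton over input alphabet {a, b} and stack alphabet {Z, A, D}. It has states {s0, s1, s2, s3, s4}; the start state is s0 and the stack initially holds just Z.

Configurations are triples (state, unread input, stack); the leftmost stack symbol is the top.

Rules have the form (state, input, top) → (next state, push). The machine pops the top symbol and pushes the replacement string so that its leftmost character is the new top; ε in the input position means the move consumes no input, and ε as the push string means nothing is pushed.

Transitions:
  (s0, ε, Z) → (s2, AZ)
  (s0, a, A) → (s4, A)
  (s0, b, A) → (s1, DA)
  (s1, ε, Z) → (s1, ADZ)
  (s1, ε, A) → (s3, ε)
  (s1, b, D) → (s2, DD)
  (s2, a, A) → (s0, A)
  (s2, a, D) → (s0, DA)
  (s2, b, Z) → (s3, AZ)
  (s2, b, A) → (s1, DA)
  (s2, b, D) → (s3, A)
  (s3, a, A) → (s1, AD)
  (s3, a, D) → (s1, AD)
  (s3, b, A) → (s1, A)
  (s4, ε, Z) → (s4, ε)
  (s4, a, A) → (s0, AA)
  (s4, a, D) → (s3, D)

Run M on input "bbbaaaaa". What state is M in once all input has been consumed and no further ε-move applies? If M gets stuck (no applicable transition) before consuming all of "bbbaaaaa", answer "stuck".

s3

(s0, bbbaaaaa, Z)
  ε-move, top Z: go to s2, push AZ → (s2, bbbaaaaa, AZ)
  read b, top A: go to s1, push DA → (s1, bbaaaaa, DAZ)
  read b, top D: go to s2, push DD → (s2, baaaaa, DDAZ)
  read b, top D: go to s3, push A → (s3, aaaaa, ADAZ)
  read a, top A: go to s1, push AD → (s1, aaaa, ADDAZ)
  ε-move, top A: go to s3, push ε → (s3, aaaa, DDAZ)
  read a, top D: go to s1, push AD → (s1, aaa, ADDAZ)
  ε-move, top A: go to s3, push ε → (s3, aaa, DDAZ)
  read a, top D: go to s1, push AD → (s1, aa, ADDAZ)
  ε-move, top A: go to s3, push ε → (s3, aa, DDAZ)
  read a, top D: go to s1, push AD → (s1, a, ADDAZ)
  ε-move, top A: go to s3, push ε → (s3, a, DDAZ)
  read a, top D: go to s1, push AD → (s1, ε, ADDAZ)
  ε-move, top A: go to s3, push ε → (s3, ε, DDAZ)
All input consumed; M is in state s3.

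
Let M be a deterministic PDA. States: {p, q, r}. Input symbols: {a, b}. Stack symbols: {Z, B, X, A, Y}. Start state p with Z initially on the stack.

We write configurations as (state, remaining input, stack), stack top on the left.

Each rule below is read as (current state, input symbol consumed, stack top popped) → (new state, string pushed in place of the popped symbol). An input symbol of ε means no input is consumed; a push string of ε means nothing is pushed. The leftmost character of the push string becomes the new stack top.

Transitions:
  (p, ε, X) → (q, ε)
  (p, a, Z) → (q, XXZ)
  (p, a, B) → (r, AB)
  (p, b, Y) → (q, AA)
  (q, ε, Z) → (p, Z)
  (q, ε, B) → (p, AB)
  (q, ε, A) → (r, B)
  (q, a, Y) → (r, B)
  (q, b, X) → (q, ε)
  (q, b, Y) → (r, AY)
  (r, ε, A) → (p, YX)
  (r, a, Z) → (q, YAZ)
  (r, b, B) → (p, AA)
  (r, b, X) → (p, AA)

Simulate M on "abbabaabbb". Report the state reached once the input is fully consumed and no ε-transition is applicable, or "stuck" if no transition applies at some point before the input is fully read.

stuck

(p, abbabaabbb, Z)
  read a, top Z: go to q, push XXZ → (q, bbabaabbb, XXZ)
  read b, top X: go to q, push ε → (q, babaabbb, XZ)
  read b, top X: go to q, push ε → (q, abaabbb, Z)
  ε-move, top Z: go to p, push Z → (p, abaabbb, Z)
  read a, top Z: go to q, push XXZ → (q, baabbb, XXZ)
  read b, top X: go to q, push ε → (q, aabbb, XZ)
No transition for (q, a, top X); M blocks with input aabbb remaining.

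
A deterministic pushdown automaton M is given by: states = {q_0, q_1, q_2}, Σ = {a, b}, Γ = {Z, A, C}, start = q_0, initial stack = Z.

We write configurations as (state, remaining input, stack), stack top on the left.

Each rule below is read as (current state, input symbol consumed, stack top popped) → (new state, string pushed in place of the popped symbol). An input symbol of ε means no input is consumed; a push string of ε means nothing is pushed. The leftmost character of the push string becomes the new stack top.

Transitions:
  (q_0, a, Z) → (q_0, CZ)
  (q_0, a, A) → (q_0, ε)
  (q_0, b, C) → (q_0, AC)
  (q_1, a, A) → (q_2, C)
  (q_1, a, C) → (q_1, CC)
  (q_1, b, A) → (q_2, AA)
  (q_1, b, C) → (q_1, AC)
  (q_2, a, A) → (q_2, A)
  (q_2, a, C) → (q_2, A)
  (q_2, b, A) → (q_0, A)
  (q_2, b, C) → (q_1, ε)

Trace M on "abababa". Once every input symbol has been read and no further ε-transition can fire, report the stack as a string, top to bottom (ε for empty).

CZ

(q_0, abababa, Z) ⊢ (q_0, bababa, CZ) ⊢ (q_0, ababa, ACZ) ⊢ (q_0, baba, CZ) ⊢ (q_0, aba, ACZ) ⊢ (q_0, ba, CZ) ⊢ (q_0, a, ACZ) ⊢ (q_0, ε, CZ)
All input consumed in state q_0 with stack CZ.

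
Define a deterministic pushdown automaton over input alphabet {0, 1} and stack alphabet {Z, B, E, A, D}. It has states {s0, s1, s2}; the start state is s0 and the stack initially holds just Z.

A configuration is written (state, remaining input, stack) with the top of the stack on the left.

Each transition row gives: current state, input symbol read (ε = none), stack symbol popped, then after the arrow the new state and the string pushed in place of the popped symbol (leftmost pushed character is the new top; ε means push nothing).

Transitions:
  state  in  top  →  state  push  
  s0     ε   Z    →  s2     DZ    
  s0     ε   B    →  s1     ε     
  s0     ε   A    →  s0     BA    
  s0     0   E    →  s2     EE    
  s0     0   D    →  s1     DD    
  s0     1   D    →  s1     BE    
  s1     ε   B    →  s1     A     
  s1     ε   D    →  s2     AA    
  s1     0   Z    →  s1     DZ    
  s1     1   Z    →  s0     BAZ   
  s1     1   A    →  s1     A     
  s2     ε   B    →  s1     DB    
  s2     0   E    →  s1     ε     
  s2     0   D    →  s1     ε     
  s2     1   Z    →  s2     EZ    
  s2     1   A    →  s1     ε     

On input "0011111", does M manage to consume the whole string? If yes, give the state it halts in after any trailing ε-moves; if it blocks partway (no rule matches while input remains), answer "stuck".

s1

(s0, 0011111, Z)
  ε-move, top Z: go to s2, push DZ → (s2, 0011111, DZ)
  read 0, top D: go to s1, push ε → (s1, 011111, Z)
  read 0, top Z: go to s1, push DZ → (s1, 11111, DZ)
  ε-move, top D: go to s2, push AA → (s2, 11111, AAZ)
  read 1, top A: go to s1, push ε → (s1, 1111, AZ)
  read 1, top A: go to s1, push A → (s1, 111, AZ)
  read 1, top A: go to s1, push A → (s1, 11, AZ)
  read 1, top A: go to s1, push A → (s1, 1, AZ)
  read 1, top A: go to s1, push A → (s1, ε, AZ)
All input consumed; M is in state s1.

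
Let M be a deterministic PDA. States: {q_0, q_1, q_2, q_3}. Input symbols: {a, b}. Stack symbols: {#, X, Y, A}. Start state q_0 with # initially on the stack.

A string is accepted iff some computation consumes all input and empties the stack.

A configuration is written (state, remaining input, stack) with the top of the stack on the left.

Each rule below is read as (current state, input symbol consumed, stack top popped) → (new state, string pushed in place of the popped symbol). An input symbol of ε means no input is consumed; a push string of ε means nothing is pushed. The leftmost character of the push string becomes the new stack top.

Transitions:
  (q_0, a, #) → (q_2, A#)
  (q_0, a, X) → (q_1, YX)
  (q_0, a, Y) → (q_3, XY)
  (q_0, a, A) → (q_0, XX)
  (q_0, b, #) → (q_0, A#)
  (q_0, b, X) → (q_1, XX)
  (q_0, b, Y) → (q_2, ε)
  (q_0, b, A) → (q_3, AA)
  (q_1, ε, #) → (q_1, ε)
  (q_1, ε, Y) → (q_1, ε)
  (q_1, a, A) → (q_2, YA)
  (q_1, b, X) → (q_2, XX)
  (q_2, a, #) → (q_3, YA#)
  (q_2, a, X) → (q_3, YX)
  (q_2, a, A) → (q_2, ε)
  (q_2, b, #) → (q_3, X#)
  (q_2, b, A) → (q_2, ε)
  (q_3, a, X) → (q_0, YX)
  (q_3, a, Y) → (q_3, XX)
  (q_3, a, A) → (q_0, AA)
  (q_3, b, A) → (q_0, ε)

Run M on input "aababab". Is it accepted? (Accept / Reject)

Reject

(q_0, aababab, #)
  read a, top #: go to q_2, push A# → (q_2, ababab, A#)
  read a, top A: go to q_2, push ε → (q_2, babab, #)
  read b, top #: go to q_3, push X# → (q_3, abab, X#)
  read a, top X: go to q_0, push YX → (q_0, bab, YX#)
  read b, top Y: go to q_2, push ε → (q_2, ab, X#)
  read a, top X: go to q_3, push YX → (q_3, b, YX#)
No transition applies at (q_3, b, YX#); input not fully consumed.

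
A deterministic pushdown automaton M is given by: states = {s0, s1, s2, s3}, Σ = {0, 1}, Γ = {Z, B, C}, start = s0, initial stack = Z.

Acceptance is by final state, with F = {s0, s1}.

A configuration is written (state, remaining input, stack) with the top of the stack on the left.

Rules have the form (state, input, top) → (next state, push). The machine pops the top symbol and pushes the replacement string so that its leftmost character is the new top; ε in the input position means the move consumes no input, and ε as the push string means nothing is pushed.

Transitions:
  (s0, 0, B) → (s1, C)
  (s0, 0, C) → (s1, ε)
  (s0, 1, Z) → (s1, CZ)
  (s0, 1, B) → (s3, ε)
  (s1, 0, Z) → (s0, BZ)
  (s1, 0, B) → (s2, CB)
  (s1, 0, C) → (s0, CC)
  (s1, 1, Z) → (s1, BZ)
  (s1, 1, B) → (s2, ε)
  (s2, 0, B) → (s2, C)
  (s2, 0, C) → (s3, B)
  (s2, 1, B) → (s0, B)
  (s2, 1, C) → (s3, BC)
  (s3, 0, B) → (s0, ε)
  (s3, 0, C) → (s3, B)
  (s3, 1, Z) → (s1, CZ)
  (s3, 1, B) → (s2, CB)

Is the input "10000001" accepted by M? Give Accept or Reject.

(s0, 10000001, Z) ⊢ (s1, 0000001, CZ) ⊢ (s0, 000001, CCZ) ⊢ (s1, 00001, CZ) ⊢ (s0, 0001, CCZ) ⊢ (s1, 001, CZ) ⊢ (s0, 01, CCZ) ⊢ (s1, 1, CZ)
No transition applies at (s1, 1, CZ); input not fully consumed.

Reject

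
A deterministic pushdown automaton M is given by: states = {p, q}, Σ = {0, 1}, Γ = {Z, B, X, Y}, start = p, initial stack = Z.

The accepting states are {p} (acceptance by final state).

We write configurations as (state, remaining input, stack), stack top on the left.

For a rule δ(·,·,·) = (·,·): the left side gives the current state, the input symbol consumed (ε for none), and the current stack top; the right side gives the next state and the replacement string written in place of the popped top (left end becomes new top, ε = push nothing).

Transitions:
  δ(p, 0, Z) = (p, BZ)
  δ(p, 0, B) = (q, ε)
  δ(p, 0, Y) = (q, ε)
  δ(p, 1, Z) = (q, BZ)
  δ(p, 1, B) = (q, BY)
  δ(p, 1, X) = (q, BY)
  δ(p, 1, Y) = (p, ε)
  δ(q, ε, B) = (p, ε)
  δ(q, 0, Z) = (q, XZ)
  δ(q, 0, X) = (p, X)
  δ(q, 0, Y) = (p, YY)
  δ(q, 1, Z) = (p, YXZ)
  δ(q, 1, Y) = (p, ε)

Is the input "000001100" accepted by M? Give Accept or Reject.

(p, 000001100, Z)
  read 0, top Z: go to p, push BZ → (p, 00001100, BZ)
  read 0, top B: go to q, push ε → (q, 0001100, Z)
  read 0, top Z: go to q, push XZ → (q, 001100, XZ)
  read 0, top X: go to p, push X → (p, 01100, XZ)
No transition applies at (p, 01100, XZ); input not fully consumed.

Reject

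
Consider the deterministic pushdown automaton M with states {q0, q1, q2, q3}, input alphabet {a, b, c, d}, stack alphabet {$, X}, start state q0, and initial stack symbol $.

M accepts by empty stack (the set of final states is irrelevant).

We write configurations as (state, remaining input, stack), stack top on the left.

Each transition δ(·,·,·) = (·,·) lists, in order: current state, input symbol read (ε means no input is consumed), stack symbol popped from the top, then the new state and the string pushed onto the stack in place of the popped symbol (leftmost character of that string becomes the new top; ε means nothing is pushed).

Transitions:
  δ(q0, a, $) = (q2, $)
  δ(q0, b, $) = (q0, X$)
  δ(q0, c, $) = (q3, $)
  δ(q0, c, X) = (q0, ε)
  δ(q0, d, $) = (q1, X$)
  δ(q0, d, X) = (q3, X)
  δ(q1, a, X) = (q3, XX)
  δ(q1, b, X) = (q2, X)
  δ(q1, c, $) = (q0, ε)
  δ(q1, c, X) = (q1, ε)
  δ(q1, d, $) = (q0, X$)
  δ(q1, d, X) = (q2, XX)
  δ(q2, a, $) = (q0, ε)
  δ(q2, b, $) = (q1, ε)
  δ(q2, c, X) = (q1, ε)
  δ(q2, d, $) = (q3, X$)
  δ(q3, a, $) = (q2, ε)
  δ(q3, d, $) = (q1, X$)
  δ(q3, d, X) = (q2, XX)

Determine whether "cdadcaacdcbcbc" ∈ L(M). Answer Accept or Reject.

Reject

(q0, cdadcaacdcbcbc, $)
  read c, top $: go to q3, push $ → (q3, dadcaacdcbcbc, $)
  read d, top $: go to q1, push X$ → (q1, adcaacdcbcbc, X$)
  read a, top X: go to q3, push XX → (q3, dcaacdcbcbc, XX$)
  read d, top X: go to q2, push XX → (q2, caacdcbcbc, XXX$)
  read c, top X: go to q1, push ε → (q1, aacdcbcbc, XX$)
  read a, top X: go to q3, push XX → (q3, acdcbcbc, XXX$)
No transition applies at (q3, acdcbcbc, XXX$); input not fully consumed.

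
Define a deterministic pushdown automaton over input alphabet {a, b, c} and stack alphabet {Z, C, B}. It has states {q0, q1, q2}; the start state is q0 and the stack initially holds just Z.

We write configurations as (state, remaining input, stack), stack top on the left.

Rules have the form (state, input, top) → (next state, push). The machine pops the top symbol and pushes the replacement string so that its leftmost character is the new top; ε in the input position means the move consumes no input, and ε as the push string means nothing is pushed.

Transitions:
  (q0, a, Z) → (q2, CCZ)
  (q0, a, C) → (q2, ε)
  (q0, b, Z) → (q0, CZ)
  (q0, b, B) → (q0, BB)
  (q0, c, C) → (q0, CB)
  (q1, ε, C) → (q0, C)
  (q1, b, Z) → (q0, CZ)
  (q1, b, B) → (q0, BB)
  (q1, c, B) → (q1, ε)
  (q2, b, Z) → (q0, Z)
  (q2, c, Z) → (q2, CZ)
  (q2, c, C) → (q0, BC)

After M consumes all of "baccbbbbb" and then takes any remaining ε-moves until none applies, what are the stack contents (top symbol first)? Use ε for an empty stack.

(q0, baccbbbbb, Z)
  read b, top Z: go to q0, push CZ → (q0, accbbbbb, CZ)
  read a, top C: go to q2, push ε → (q2, ccbbbbb, Z)
  read c, top Z: go to q2, push CZ → (q2, cbbbbb, CZ)
  read c, top C: go to q0, push BC → (q0, bbbbb, BCZ)
  read b, top B: go to q0, push BB → (q0, bbbb, BBCZ)
  read b, top B: go to q0, push BB → (q0, bbb, BBBCZ)
  read b, top B: go to q0, push BB → (q0, bb, BBBBCZ)
  read b, top B: go to q0, push BB → (q0, b, BBBBBCZ)
  read b, top B: go to q0, push BB → (q0, ε, BBBBBBCZ)
All input consumed in state q0 with stack BBBBBBCZ.

BBBBBBCZ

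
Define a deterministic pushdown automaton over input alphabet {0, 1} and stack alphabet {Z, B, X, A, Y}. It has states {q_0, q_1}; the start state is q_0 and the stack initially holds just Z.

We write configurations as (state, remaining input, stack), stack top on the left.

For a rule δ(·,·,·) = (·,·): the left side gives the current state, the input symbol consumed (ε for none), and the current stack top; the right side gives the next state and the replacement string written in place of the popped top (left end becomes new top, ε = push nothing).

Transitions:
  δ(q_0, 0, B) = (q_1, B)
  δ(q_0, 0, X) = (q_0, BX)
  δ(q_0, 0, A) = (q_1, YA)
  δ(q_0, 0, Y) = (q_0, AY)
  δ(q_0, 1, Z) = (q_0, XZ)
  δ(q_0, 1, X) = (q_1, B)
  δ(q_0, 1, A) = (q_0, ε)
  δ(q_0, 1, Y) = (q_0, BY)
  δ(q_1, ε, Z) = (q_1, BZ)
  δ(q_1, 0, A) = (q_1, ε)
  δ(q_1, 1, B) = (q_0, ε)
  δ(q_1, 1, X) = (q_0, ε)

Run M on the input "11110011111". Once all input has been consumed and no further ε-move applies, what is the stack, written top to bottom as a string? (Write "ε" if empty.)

(q_0, 11110011111, Z)
  read 1, top Z: go to q_0, push XZ → (q_0, 1110011111, XZ)
  read 1, top X: go to q_1, push B → (q_1, 110011111, BZ)
  read 1, top B: go to q_0, push ε → (q_0, 10011111, Z)
  read 1, top Z: go to q_0, push XZ → (q_0, 0011111, XZ)
  read 0, top X: go to q_0, push BX → (q_0, 011111, BXZ)
  read 0, top B: go to q_1, push B → (q_1, 11111, BXZ)
  read 1, top B: go to q_0, push ε → (q_0, 1111, XZ)
  read 1, top X: go to q_1, push B → (q_1, 111, BZ)
  read 1, top B: go to q_0, push ε → (q_0, 11, Z)
  read 1, top Z: go to q_0, push XZ → (q_0, 1, XZ)
  read 1, top X: go to q_1, push B → (q_1, ε, BZ)
All input consumed in state q_1 with stack BZ.

BZ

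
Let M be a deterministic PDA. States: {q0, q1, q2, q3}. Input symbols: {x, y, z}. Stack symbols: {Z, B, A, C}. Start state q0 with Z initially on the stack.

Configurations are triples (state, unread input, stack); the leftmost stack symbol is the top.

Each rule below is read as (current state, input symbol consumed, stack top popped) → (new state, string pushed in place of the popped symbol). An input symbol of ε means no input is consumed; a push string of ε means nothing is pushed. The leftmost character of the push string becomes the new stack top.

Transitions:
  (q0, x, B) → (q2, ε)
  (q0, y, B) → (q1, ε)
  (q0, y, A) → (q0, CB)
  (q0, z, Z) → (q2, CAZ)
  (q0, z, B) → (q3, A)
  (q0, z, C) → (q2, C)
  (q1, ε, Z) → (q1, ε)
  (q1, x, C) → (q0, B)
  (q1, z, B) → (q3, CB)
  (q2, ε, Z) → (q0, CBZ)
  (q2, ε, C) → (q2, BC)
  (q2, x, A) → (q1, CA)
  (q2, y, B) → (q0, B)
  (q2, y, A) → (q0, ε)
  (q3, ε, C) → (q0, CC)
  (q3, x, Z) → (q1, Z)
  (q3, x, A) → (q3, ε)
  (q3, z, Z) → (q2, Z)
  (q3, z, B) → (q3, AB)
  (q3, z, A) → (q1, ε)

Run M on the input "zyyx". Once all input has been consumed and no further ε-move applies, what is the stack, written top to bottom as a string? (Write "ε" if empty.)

(q0, zyyx, Z)
  read z, top Z: go to q2, push CAZ → (q2, yyx, CAZ)
  ε-move, top C: go to q2, push BC → (q2, yyx, BCAZ)
  read y, top B: go to q0, push B → (q0, yx, BCAZ)
  read y, top B: go to q1, push ε → (q1, x, CAZ)
  read x, top C: go to q0, push B → (q0, ε, BAZ)
All input consumed in state q0 with stack BAZ.

BAZ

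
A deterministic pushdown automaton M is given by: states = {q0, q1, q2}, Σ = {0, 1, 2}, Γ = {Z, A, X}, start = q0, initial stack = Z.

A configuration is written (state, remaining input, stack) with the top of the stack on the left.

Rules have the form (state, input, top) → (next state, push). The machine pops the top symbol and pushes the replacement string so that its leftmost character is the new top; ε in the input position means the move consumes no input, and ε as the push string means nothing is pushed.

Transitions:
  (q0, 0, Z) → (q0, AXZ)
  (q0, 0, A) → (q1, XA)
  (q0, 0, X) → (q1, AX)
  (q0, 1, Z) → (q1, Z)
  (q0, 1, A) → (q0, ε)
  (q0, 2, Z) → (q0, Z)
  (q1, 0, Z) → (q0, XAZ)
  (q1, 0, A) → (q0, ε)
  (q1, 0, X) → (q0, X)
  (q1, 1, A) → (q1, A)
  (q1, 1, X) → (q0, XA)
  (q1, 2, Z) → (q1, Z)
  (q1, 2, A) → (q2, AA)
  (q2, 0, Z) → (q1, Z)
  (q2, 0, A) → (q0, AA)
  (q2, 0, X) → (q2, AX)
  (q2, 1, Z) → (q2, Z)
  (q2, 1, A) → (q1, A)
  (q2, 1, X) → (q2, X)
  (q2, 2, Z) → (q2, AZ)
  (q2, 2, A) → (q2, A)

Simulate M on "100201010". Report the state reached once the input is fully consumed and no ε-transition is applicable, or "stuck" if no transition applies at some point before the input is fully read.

(q0, 100201010, Z)
  read 1, top Z: go to q1, push Z → (q1, 00201010, Z)
  read 0, top Z: go to q0, push XAZ → (q0, 0201010, XAZ)
  read 0, top X: go to q1, push AX → (q1, 201010, AXAZ)
  read 2, top A: go to q2, push AA → (q2, 01010, AAXAZ)
  read 0, top A: go to q0, push AA → (q0, 1010, AAAXAZ)
  read 1, top A: go to q0, push ε → (q0, 010, AAXAZ)
  read 0, top A: go to q1, push XA → (q1, 10, XAAXAZ)
  read 1, top X: go to q0, push XA → (q0, 0, XAAAXAZ)
  read 0, top X: go to q1, push AX → (q1, ε, AXAAAXAZ)
All input consumed; M is in state q1.

q1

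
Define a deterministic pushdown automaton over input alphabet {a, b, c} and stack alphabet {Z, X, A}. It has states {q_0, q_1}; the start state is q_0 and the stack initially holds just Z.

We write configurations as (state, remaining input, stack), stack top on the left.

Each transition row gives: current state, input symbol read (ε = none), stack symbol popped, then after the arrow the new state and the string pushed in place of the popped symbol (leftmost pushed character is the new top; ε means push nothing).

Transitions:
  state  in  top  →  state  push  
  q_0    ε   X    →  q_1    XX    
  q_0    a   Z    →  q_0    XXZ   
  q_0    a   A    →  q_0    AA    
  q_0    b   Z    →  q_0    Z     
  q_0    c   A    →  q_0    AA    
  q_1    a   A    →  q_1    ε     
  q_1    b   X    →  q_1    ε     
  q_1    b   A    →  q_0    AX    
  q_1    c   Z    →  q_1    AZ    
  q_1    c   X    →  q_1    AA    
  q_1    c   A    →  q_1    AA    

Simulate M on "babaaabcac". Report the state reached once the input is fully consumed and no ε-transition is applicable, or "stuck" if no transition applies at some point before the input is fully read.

(q_0, babaaabcac, Z)
  read b, top Z: go to q_0, push Z → (q_0, abaaabcac, Z)
  read a, top Z: go to q_0, push XXZ → (q_0, baaabcac, XXZ)
  ε-move, top X: go to q_1, push XX → (q_1, baaabcac, XXXZ)
  read b, top X: go to q_1, push ε → (q_1, aaabcac, XXZ)
No transition for (q_1, a, top X); M blocks with input aaabcac remaining.

stuck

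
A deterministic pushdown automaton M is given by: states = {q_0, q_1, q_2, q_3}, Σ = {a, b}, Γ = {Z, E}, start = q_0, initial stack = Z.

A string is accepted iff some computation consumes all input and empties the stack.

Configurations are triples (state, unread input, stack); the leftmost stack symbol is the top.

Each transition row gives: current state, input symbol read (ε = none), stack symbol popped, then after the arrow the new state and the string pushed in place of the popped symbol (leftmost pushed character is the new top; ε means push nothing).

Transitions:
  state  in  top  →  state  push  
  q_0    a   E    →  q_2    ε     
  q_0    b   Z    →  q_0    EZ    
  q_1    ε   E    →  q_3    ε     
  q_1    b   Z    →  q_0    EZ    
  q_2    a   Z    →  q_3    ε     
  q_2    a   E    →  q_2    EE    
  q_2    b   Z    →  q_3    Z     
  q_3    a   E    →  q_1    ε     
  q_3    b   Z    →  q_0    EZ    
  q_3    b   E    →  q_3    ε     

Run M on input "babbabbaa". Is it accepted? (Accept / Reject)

Accept

(q_0, babbabbaa, Z)
  read b, top Z: go to q_0, push EZ → (q_0, abbabbaa, EZ)
  read a, top E: go to q_2, push ε → (q_2, bbabbaa, Z)
  read b, top Z: go to q_3, push Z → (q_3, babbaa, Z)
  read b, top Z: go to q_0, push EZ → (q_0, abbaa, EZ)
  read a, top E: go to q_2, push ε → (q_2, bbaa, Z)
  read b, top Z: go to q_3, push Z → (q_3, baa, Z)
  read b, top Z: go to q_0, push EZ → (q_0, aa, EZ)
  read a, top E: go to q_2, push ε → (q_2, a, Z)
  read a, top Z: go to q_3, push ε → (q_3, ε, ε)
All input consumed and the stack is empty.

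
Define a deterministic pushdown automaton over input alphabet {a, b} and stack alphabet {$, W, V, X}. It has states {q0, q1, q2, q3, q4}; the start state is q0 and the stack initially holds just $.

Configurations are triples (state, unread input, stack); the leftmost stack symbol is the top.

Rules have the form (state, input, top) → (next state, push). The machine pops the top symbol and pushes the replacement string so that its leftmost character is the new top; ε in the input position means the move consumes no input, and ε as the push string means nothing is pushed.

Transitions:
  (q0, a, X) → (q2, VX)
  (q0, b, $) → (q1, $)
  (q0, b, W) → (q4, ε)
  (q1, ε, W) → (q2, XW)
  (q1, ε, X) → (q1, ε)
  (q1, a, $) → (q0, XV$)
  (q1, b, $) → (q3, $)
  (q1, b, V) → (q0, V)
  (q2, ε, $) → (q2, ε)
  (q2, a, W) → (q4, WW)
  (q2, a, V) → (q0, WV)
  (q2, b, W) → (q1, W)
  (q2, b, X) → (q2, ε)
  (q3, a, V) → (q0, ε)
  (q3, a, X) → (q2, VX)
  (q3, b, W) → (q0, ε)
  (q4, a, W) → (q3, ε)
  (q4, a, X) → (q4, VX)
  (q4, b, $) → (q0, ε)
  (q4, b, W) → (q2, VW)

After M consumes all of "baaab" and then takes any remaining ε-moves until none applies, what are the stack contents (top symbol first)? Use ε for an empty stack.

VXV$

(q0, baaab, $)
  read b, top $: go to q1, push $ → (q1, aaab, $)
  read a, top $: go to q0, push XV$ → (q0, aab, XV$)
  read a, top X: go to q2, push VX → (q2, ab, VXV$)
  read a, top V: go to q0, push WV → (q0, b, WVXV$)
  read b, top W: go to q4, push ε → (q4, ε, VXV$)
All input consumed in state q4 with stack VXV$.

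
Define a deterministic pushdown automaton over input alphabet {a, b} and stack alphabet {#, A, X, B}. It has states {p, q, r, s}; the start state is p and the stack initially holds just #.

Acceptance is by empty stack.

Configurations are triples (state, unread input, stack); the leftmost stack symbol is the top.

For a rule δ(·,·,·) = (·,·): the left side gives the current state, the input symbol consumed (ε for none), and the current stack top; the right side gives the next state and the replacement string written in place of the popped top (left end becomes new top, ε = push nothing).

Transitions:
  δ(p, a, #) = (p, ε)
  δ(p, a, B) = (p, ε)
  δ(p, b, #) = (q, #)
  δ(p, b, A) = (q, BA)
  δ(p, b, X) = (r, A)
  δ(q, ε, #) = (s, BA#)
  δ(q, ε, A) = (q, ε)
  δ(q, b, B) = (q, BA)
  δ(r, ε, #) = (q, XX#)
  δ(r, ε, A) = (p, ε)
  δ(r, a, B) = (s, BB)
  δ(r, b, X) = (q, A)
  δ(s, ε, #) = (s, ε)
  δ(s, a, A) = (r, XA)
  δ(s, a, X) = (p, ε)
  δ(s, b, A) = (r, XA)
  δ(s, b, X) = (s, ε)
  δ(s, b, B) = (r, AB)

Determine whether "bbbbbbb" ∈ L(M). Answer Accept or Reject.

Reject

(p, bbbbbbb, #)
  read b, top #: go to q, push # → (q, bbbbbb, #)
  ε-move, top #: go to s, push BA# → (s, bbbbbb, BA#)
  read b, top B: go to r, push AB → (r, bbbbb, ABA#)
  ε-move, top A: go to p, push ε → (p, bbbbb, BA#)
No transition applies at (p, bbbbb, BA#); input not fully consumed.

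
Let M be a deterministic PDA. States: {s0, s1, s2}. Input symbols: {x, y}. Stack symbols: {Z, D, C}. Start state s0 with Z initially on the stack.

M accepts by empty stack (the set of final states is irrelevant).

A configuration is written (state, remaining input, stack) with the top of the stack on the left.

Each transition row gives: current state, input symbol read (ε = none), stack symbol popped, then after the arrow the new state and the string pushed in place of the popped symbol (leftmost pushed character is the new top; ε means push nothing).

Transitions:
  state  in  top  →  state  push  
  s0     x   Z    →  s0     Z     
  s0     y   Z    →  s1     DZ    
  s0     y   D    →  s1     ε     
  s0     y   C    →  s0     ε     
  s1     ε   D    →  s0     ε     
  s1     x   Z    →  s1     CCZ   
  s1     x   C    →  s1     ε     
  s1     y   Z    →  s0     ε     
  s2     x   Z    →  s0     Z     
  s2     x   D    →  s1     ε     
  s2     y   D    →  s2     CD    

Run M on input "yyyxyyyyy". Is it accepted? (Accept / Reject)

(s0, yyyxyyyyy, Z) ⊢ (s1, yyxyyyyy, DZ) ⊢ (s0, yyxyyyyy, Z) ⊢ (s1, yxyyyyy, DZ) ⊢ (s0, yxyyyyy, Z) ⊢ (s1, xyyyyy, DZ) ⊢ (s0, xyyyyy, Z) ⊢ (s0, yyyyy, Z) ⊢ (s1, yyyy, DZ) ⊢ (s0, yyyy, Z) ⊢ (s1, yyy, DZ) ⊢ (s0, yyy, Z) ⊢ (s1, yy, DZ) ⊢ (s0, yy, Z) ⊢ (s1, y, DZ) ⊢ (s0, y, Z) ⊢ (s1, ε, DZ) ⊢ (s0, ε, Z)
All input consumed; stack is Z, not empty, and no further ε-move applies.

Reject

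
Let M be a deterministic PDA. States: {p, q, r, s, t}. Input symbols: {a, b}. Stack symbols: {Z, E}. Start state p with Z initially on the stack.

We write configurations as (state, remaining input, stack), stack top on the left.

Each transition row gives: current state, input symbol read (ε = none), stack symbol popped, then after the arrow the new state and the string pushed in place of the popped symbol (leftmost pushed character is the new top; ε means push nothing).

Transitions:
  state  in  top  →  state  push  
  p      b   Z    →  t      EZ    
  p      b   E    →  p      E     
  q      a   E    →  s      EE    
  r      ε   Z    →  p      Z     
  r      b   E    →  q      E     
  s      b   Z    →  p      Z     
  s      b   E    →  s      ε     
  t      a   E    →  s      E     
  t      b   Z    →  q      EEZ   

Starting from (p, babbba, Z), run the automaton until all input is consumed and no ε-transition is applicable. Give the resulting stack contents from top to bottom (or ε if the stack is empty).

(p, babbba, Z)
  read b, top Z: go to t, push EZ → (t, abbba, EZ)
  read a, top E: go to s, push E → (s, bbba, EZ)
  read b, top E: go to s, push ε → (s, bba, Z)
  read b, top Z: go to p, push Z → (p, ba, Z)
  read b, top Z: go to t, push EZ → (t, a, EZ)
  read a, top E: go to s, push E → (s, ε, EZ)
All input consumed in state s with stack EZ.

EZ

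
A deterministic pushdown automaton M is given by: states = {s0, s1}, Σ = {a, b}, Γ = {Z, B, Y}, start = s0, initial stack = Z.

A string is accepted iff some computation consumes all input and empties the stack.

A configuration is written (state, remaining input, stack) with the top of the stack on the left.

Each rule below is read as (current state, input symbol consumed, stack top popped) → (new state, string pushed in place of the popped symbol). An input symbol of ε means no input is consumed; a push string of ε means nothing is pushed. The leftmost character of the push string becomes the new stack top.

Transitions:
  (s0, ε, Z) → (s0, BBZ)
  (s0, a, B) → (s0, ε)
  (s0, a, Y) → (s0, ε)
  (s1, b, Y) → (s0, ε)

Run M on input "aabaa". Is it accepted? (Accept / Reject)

Reject

(s0, aabaa, Z)
  ε-move, top Z: go to s0, push BBZ → (s0, aabaa, BBZ)
  read a, top B: go to s0, push ε → (s0, abaa, BZ)
  read a, top B: go to s0, push ε → (s0, baa, Z)
  ε-move, top Z: go to s0, push BBZ → (s0, baa, BBZ)
No transition applies at (s0, baa, BBZ); input not fully consumed.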